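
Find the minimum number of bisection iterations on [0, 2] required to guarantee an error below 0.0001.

We need (b-a)/2^n ≤ 0.0001
(2 - 0)/2^n ≤ 0.0001
2/2^n ≤ 0.0001
2^n ≥ 20000
n ≥ log₂(20000) = 14.29
n ≥ 15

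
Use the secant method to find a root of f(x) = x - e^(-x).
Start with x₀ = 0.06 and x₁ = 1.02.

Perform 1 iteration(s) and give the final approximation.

f(x) = x - e^(-x)
x₀ = 0.06, x₁ = 1.02

Secant formula: x_{n+1} = x_n - f(x_n)(x_n - x_{n-1})/(f(x_n) - f(x_{n-1}))

Iteration 1:
  f(0.060000) = -0.881765
  f(1.020000) = 0.659405
  x_2 = 1.020000 - 0.659405×(1.020000 - 0.060000)/(0.659405 - (-0.881765))
       = 0.609254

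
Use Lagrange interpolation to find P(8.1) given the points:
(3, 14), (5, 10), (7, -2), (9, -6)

Lagrange interpolation formula:
P(x) = Σ yᵢ × Lᵢ(x)
where Lᵢ(x) = Π_{j≠i} (x - xⱼ)/(xᵢ - xⱼ)

L_0(8.1) = (8.1 - 5)/(3 - 5) × (8.1 - 7)/(3 - 7) × (8.1 - 9)/(3 - 9) = 0.063937
L_1(8.1) = (8.1 - 3)/(5 - 3) × (8.1 - 7)/(5 - 7) × (8.1 - 9)/(5 - 9) = -0.315562
L_2(8.1) = (8.1 - 3)/(7 - 3) × (8.1 - 5)/(7 - 5) × (8.1 - 9)/(7 - 9) = 0.889313
L_3(8.1) = (8.1 - 3)/(9 - 3) × (8.1 - 5)/(9 - 5) × (8.1 - 7)/(9 - 7) = 0.362312

P(8.1) = 14×L_0(8.1) + 10×L_1(8.1) + (-2)×L_2(8.1) + (-6)×L_3(8.1)
P(8.1) = -6.213000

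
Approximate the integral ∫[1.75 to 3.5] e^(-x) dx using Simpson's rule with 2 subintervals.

f(x) = e^(-x)
a = 1.75, b = 3.5, n = 2
h = (b - a)/n = 0.875000

Simpson's rule: (h/3)[f(x₀) + 4f(x₁) + 2f(x₂) + ... + f(xₙ)]

x_0 = 1.7500, f(x_0) = 0.173774, coefficient = 1
x_1 = 2.6250, f(x_1) = 0.072440, coefficient = 4
x_2 = 3.5000, f(x_2) = 0.030197, coefficient = 1

I ≈ (0.875000/3) × 0.493730 = 0.144005
Exact value: 0.143577
Error: 0.000428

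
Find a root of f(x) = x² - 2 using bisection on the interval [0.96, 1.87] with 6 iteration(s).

f(x) = x² - 2
Initial interval: [0.96, 1.87]

Iteration 1:
  c_1 = (0.960000 + 1.870000)/2 = 1.415000
  f(c_1) = f(1.415000) = 0.002225
  f(a) × f(c) < 0, new interval: [0.960000, 1.415000]
Iteration 2:
  c_2 = (0.960000 + 1.415000)/2 = 1.187500
  f(c_2) = f(1.187500) = -0.589844
  f(a) × f(c) ≥ 0, new interval: [1.187500, 1.415000]
Iteration 3:
  c_3 = (1.187500 + 1.415000)/2 = 1.301250
  f(c_3) = f(1.301250) = -0.306748
  f(a) × f(c) ≥ 0, new interval: [1.301250, 1.415000]
Iteration 4:
  c_4 = (1.301250 + 1.415000)/2 = 1.358125
  f(c_4) = f(1.358125) = -0.155496
  f(a) × f(c) ≥ 0, new interval: [1.358125, 1.415000]
Iteration 5:
  c_5 = (1.358125 + 1.415000)/2 = 1.386563
  f(c_5) = f(1.386563) = -0.077444
  f(a) × f(c) ≥ 0, new interval: [1.386563, 1.415000]
Iteration 6:
  c_6 = (1.386563 + 1.415000)/2 = 1.400781
  f(c_6) = f(1.400781) = -0.037812
  f(a) × f(c) ≥ 0, new interval: [1.400781, 1.415000]

After 6 iteration(s), the approximation is c_6 = 1.400781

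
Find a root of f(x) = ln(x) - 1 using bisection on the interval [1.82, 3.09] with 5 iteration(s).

f(x) = ln(x) - 1
Initial interval: [1.82, 3.09]

Iteration 1:
  c_1 = (1.820000 + 3.090000)/2 = 2.455000
  f(c_1) = f(2.455000) = -0.101873
  f(a) × f(c) ≥ 0, new interval: [2.455000, 3.090000]
Iteration 2:
  c_2 = (2.455000 + 3.090000)/2 = 2.772500
  f(c_2) = f(2.772500) = 0.019749
  f(a) × f(c) < 0, new interval: [2.455000, 2.772500]
Iteration 3:
  c_3 = (2.455000 + 2.772500)/2 = 2.613750
  f(c_3) = f(2.613750) = -0.039214
  f(a) × f(c) ≥ 0, new interval: [2.613750, 2.772500]
Iteration 4:
  c_4 = (2.613750 + 2.772500)/2 = 2.693125
  f(c_4) = f(2.693125) = -0.009298
  f(a) × f(c) ≥ 0, new interval: [2.693125, 2.772500]
Iteration 5:
  c_5 = (2.693125 + 2.772500)/2 = 2.732813
  f(c_5) = f(2.732813) = 0.005331
  f(a) × f(c) < 0, new interval: [2.693125, 2.732813]

After 5 iteration(s), the approximation is c_5 = 2.732813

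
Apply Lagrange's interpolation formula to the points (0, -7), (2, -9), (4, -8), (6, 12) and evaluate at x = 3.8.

Lagrange interpolation formula:
P(x) = Σ yᵢ × Lᵢ(x)
where Lᵢ(x) = Π_{j≠i} (x - xⱼ)/(xᵢ - xⱼ)

L_0(3.8) = (3.8 - 2)/(0 - 2) × (3.8 - 4)/(0 - 4) × (3.8 - 6)/(0 - 6) = -0.016500
L_1(3.8) = (3.8 - 0)/(2 - 0) × (3.8 - 4)/(2 - 4) × (3.8 - 6)/(2 - 6) = 0.104500
L_2(3.8) = (3.8 - 0)/(4 - 0) × (3.8 - 2)/(4 - 2) × (3.8 - 6)/(4 - 6) = 0.940500
L_3(3.8) = (3.8 - 0)/(6 - 0) × (3.8 - 2)/(6 - 2) × (3.8 - 4)/(6 - 4) = -0.028500

P(3.8) = (-7)×L_0(3.8) + (-9)×L_1(3.8) + (-8)×L_2(3.8) + 12×L_3(3.8)
P(3.8) = -8.691000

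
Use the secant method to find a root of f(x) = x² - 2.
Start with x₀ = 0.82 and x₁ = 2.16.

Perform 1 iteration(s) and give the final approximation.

f(x) = x² - 2
x₀ = 0.82, x₁ = 2.16

Secant formula: x_{n+1} = x_n - f(x_n)(x_n - x_{n-1})/(f(x_n) - f(x_{n-1}))

Iteration 1:
  f(0.820000) = -1.327600
  f(2.160000) = 2.665600
  x_2 = 2.160000 - 2.665600×(2.160000 - 0.820000)/(2.665600 - (-1.327600))
       = 1.265503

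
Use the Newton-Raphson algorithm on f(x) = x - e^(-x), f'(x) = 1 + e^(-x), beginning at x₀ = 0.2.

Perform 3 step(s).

f(x) = x - e^(-x)
f'(x) = 1 + e^(-x)
x₀ = 0.2

Newton-Raphson formula: x_{n+1} = x_n - f(x_n)/f'(x_n)

Iteration 1:
  f(0.200000) = -0.618731
  f'(0.200000) = 1.818731
  x_1 = 0.200000 - (-0.618731)/1.818731 = 0.540199
Iteration 2:
  f(0.540199) = -0.042433
  f'(0.540199) = 1.582632
  x_2 = 0.540199 - (-0.042433)/1.582632 = 0.567011
Iteration 3:
  f(0.567011) = -0.000208
  f'(0.567011) = 1.567218
  x_3 = 0.567011 - (-0.000208)/1.567218 = 0.567143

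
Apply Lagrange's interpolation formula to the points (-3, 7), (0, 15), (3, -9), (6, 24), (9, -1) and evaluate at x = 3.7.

Lagrange interpolation formula:
P(x) = Σ yᵢ × Lᵢ(x)
where Lᵢ(x) = Π_{j≠i} (x - xⱼ)/(xᵢ - xⱼ)

L_0(3.7) = (3.7 - 0)/(-3 - 0) × (3.7 - 3)/(-3 - 3) × (3.7 - 6)/(-3 - 6) × (3.7 - 9)/(-3 - 9) = 0.016241
L_1(3.7) = (3.7 - (-3))/(0 - (-3)) × (3.7 - 3)/(0 - 3) × (3.7 - 6)/(0 - 6) × (3.7 - 9)/(0 - 9) = -0.117636
L_2(3.7) = (3.7 - (-3))/(3 - (-3)) × (3.7 - 0)/(3 - 0) × (3.7 - 6)/(3 - 6) × (3.7 - 9)/(3 - 9) = 0.932685
L_3(3.7) = (3.7 - (-3))/(6 - (-3)) × (3.7 - 0)/(6 - 0) × (3.7 - 3)/(6 - 3) × (3.7 - 9)/(6 - 9) = 0.189241
L_4(3.7) = (3.7 - (-3))/(9 - (-3)) × (3.7 - 0)/(9 - 0) × (3.7 - 3)/(9 - 3) × (3.7 - 6)/(9 - 6) = -0.020531

P(3.7) = 7×L_0(3.7) + 15×L_1(3.7) + (-9)×L_2(3.7) + 24×L_3(3.7) + (-1)×L_4(3.7)
P(3.7) = -5.482720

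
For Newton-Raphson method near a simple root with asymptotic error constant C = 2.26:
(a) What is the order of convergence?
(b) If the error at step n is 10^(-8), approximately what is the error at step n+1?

(a) Newton-Raphson has quadratic (order 2) convergence near simple roots.
    This means |e_{n+1}| ≈ C|e_n|².

(b) With |e_n| = 10^(-8) and C = 2.26:
    |e_{n+1}| ≈ 2.26 × (10^(-8))² = 2.26 × 10^(-16)

(a) 2 (quadratic); (b) |e_{n+1}| ≈ 2.260e-16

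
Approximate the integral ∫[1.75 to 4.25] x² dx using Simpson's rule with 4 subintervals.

f(x) = x²
a = 1.75, b = 4.25, n = 4
h = (b - a)/n = 0.625000

Simpson's rule: (h/3)[f(x₀) + 4f(x₁) + 2f(x₂) + ... + f(xₙ)]

x_0 = 1.7500, f(x_0) = 3.062500, coefficient = 1
x_1 = 2.3750, f(x_1) = 5.640625, coefficient = 4
x_2 = 3.0000, f(x_2) = 9.000000, coefficient = 2
x_3 = 3.6250, f(x_3) = 13.140625, coefficient = 4
x_4 = 4.2500, f(x_4) = 18.062500, coefficient = 1

I ≈ (0.625000/3) × 114.250000 = 23.802083
Exact value: 23.802083
Error: 0.000000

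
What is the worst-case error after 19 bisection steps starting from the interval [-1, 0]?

Bisection error bound: |error| ≤ (b-a)/2^n
|error| ≤ (0 - (-1))/2^19 = 1/2^19
|error| ≤ 0.0000019073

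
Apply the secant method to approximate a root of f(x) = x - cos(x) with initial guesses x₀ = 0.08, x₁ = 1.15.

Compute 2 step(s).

f(x) = x - cos(x)
x₀ = 0.08, x₁ = 1.15

Secant formula: x_{n+1} = x_n - f(x_n)(x_n - x_{n-1})/(f(x_n) - f(x_{n-1}))

Iteration 1:
  f(0.080000) = -0.916802
  f(1.150000) = 0.741513
  x_2 = 1.150000 - 0.741513×(1.150000 - 0.080000)/(0.741513 - (-0.916802))
       = 0.671551
Iteration 2:
  f(1.150000) = 0.741513
  f(0.671551) = -0.111306
  x_3 = 0.671551 - (-0.111306)×(0.671551 - 1.150000)/(-0.111306 - 0.741513)
       = 0.733996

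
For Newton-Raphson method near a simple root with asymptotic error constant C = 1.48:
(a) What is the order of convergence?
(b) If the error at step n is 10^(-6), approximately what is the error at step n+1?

(a) Newton-Raphson has quadratic (order 2) convergence near simple roots.
    This means |e_{n+1}| ≈ C|e_n|².

(b) With |e_n| = 10^(-6) and C = 1.48:
    |e_{n+1}| ≈ 1.48 × (10^(-6))² = 1.48 × 10^(-12)

(a) 2 (quadratic); (b) |e_{n+1}| ≈ 1.480e-12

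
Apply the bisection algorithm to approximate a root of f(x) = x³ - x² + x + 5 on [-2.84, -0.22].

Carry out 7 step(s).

f(x) = x³ - x² + x + 5
Initial interval: [-2.84, -0.22]

Iteration 1:
  c_1 = (-2.840000 + (-0.220000))/2 = -1.530000
  f(c_1) = f(-1.530000) = -2.452477
  f(a) × f(c) ≥ 0, new interval: [-1.530000, -0.220000]
Iteration 2:
  c_2 = (-1.530000 + (-0.220000))/2 = -0.875000
  f(c_2) = f(-0.875000) = 2.689453
  f(a) × f(c) < 0, new interval: [-1.530000, -0.875000]
Iteration 3:
  c_3 = (-1.530000 + (-0.875000))/2 = -1.202500
  f(c_3) = f(-1.202500) = 0.612671
  f(a) × f(c) < 0, new interval: [-1.530000, -1.202500]
Iteration 4:
  c_4 = (-1.530000 + (-1.202500))/2 = -1.366250
  f(c_4) = f(-1.366250) = -0.783185
  f(a) × f(c) ≥ 0, new interval: [-1.366250, -1.202500]
Iteration 5:
  c_5 = (-1.366250 + (-1.202500))/2 = -1.284375
  f(c_5) = f(-1.284375) = -0.052724
  f(a) × f(c) ≥ 0, new interval: [-1.284375, -1.202500]
Iteration 6:
  c_6 = (-1.284375 + (-1.202500))/2 = -1.243438
  f(c_6) = f(-1.243438) = 0.287901
  f(a) × f(c) < 0, new interval: [-1.284375, -1.243438]
Iteration 7:
  c_7 = (-1.284375 + (-1.243438))/2 = -1.263906
  f(c_7) = f(-1.263906) = 0.119596
  f(a) × f(c) < 0, new interval: [-1.284375, -1.263906]

After 7 iteration(s), the approximation is c_7 = -1.263906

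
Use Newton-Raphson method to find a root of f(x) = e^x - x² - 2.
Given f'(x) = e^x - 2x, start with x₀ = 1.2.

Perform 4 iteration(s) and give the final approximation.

f(x) = e^x - x² - 2
f'(x) = e^x - 2x
x₀ = 1.2

Newton-Raphson formula: x_{n+1} = x_n - f(x_n)/f'(x_n)

Iteration 1:
  f(1.200000) = -0.119883
  f'(1.200000) = 0.920117
  x_1 = 1.200000 - (-0.119883)/0.920117 = 1.330291
Iteration 2:
  f(1.330291) = 0.012470
  f'(1.330291) = 1.121562
  x_2 = 1.330291 - 0.012470/1.121562 = 1.319173
Iteration 3:
  f(1.319173) = 0.000109
  f'(1.319173) = 1.101981
  x_3 = 1.319173 - 0.000109/1.101981 = 1.319074
Iteration 4:
  f(1.319074) = 0.000000
  f'(1.319074) = 1.101808
  x_4 = 1.319074 - 0.000000/1.101808 = 1.319074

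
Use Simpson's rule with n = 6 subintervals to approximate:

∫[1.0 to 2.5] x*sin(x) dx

f(x) = x*sin(x)
a = 1.0, b = 2.5, n = 6
h = (b - a)/n = 0.250000

Simpson's rule: (h/3)[f(x₀) + 4f(x₁) + 2f(x₂) + ... + f(xₙ)]

x_0 = 1.0000, f(x_0) = 0.841471, coefficient = 1
x_1 = 1.2500, f(x_1) = 1.186231, coefficient = 4
x_2 = 1.5000, f(x_2) = 1.496242, coefficient = 2
x_3 = 1.7500, f(x_3) = 1.721975, coefficient = 4
x_4 = 2.0000, f(x_4) = 1.818595, coefficient = 2
x_5 = 2.2500, f(x_5) = 1.750665, coefficient = 4
x_6 = 2.5000, f(x_6) = 1.496180, coefficient = 1

I ≈ (0.250000/3) × 27.602810 = 2.300234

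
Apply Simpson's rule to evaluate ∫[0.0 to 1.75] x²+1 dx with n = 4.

f(x) = x²+1
a = 0.0, b = 1.75, n = 4
h = (b - a)/n = 0.437500

Simpson's rule: (h/3)[f(x₀) + 4f(x₁) + 2f(x₂) + ... + f(xₙ)]

x_0 = 0.0000, f(x_0) = 1.000000, coefficient = 1
x_1 = 0.4375, f(x_1) = 1.191406, coefficient = 4
x_2 = 0.8750, f(x_2) = 1.765625, coefficient = 2
x_3 = 1.3125, f(x_3) = 2.722656, coefficient = 4
x_4 = 1.7500, f(x_4) = 4.062500, coefficient = 1

I ≈ (0.437500/3) × 24.250000 = 3.536458
Exact value: 3.536458
Error: 0.000000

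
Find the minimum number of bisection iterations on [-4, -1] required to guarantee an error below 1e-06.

We need (b-a)/2^n ≤ 1e-06
(-1 - (-4))/2^n ≤ 1e-06
3/2^n ≤ 1e-06
2^n ≥ 3000000
n ≥ log₂(3000000) = 21.52
n ≥ 22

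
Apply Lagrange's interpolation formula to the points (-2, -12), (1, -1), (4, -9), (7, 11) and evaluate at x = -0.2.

Lagrange interpolation formula:
P(x) = Σ yᵢ × Lᵢ(x)
where Lᵢ(x) = Π_{j≠i} (x - xⱼ)/(xᵢ - xⱼ)

L_0(-0.2) = (-0.2 - 1)/(-2 - 1) × (-0.2 - 4)/(-2 - 4) × (-0.2 - 7)/(-2 - 7) = 0.224000
L_1(-0.2) = (-0.2 - (-2))/(1 - (-2)) × (-0.2 - 4)/(1 - 4) × (-0.2 - 7)/(1 - 7) = 1.008000
L_2(-0.2) = (-0.2 - (-2))/(4 - (-2)) × (-0.2 - 1)/(4 - 1) × (-0.2 - 7)/(4 - 7) = -0.288000
L_3(-0.2) = (-0.2 - (-2))/(7 - (-2)) × (-0.2 - 1)/(7 - 1) × (-0.2 - 4)/(7 - 4) = 0.056000

P(-0.2) = (-12)×L_0(-0.2) + (-1)×L_1(-0.2) + (-9)×L_2(-0.2) + 11×L_3(-0.2)
P(-0.2) = -0.488000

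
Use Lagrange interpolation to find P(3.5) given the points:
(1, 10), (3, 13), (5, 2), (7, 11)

Lagrange interpolation formula:
P(x) = Σ yᵢ × Lᵢ(x)
where Lᵢ(x) = Π_{j≠i} (x - xⱼ)/(xᵢ - xⱼ)

L_0(3.5) = (3.5 - 3)/(1 - 3) × (3.5 - 5)/(1 - 5) × (3.5 - 7)/(1 - 7) = -0.054688
L_1(3.5) = (3.5 - 1)/(3 - 1) × (3.5 - 5)/(3 - 5) × (3.5 - 7)/(3 - 7) = 0.820312
L_2(3.5) = (3.5 - 1)/(5 - 1) × (3.5 - 3)/(5 - 3) × (3.5 - 7)/(5 - 7) = 0.273438
L_3(3.5) = (3.5 - 1)/(7 - 1) × (3.5 - 3)/(7 - 3) × (3.5 - 5)/(7 - 5) = -0.039062

P(3.5) = 10×L_0(3.5) + 13×L_1(3.5) + 2×L_2(3.5) + 11×L_3(3.5)
P(3.5) = 10.234375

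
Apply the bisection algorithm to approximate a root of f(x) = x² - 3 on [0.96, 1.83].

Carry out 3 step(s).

f(x) = x² - 3
Initial interval: [0.96, 1.83]

Iteration 1:
  c_1 = (0.960000 + 1.830000)/2 = 1.395000
  f(c_1) = f(1.395000) = -1.053975
  f(a) × f(c) ≥ 0, new interval: [1.395000, 1.830000]
Iteration 2:
  c_2 = (1.395000 + 1.830000)/2 = 1.612500
  f(c_2) = f(1.612500) = -0.399844
  f(a) × f(c) ≥ 0, new interval: [1.612500, 1.830000]
Iteration 3:
  c_3 = (1.612500 + 1.830000)/2 = 1.721250
  f(c_3) = f(1.721250) = -0.037298
  f(a) × f(c) ≥ 0, new interval: [1.721250, 1.830000]

After 3 iteration(s), the approximation is c_3 = 1.721250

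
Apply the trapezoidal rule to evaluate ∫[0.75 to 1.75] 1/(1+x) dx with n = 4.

f(x) = 1/(1+x)
a = 0.75, b = 1.75, n = 4
h = (b - a)/n = 0.250000

Trapezoidal rule: (h/2)[f(x₀) + 2f(x₁) + 2f(x₂) + ... + f(xₙ)]

x_0 = 0.7500, f(x_0) = 0.571429, coefficient = 1
x_1 = 1.0000, f(x_1) = 0.500000, coefficient = 2
x_2 = 1.2500, f(x_2) = 0.444444, coefficient = 2
x_3 = 1.5000, f(x_3) = 0.400000, coefficient = 2
x_4 = 1.7500, f(x_4) = 0.363636, coefficient = 1

I ≈ (0.250000/2) × 3.623954 = 0.452994
Exact value: 0.451985
Error: 0.001009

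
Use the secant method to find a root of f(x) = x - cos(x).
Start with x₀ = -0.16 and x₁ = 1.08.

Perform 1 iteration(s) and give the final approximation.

f(x) = x - cos(x)
x₀ = -0.16, x₁ = 1.08

Secant formula: x_{n+1} = x_n - f(x_n)(x_n - x_{n-1})/(f(x_n) - f(x_{n-1}))

Iteration 1:
  f(-0.160000) = -1.147227
  f(1.080000) = 0.608672
  x_2 = 1.080000 - 0.608672×(1.080000 - (-0.160000))/(0.608672 - (-1.147227))
       = 0.650162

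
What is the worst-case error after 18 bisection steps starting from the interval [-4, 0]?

Bisection error bound: |error| ≤ (b-a)/2^n
|error| ≤ (0 - (-4))/2^18 = 4/2^18
|error| ≤ 0.0000152588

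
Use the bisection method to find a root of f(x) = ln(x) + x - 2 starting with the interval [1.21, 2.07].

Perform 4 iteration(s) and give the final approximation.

f(x) = ln(x) + x - 2
Initial interval: [1.21, 2.07]

Iteration 1:
  c_1 = (1.210000 + 2.070000)/2 = 1.640000
  f(c_1) = f(1.640000) = 0.134696
  f(a) × f(c) < 0, new interval: [1.210000, 1.640000]
Iteration 2:
  c_2 = (1.210000 + 1.640000)/2 = 1.425000
  f(c_2) = f(1.425000) = -0.220828
  f(a) × f(c) ≥ 0, new interval: [1.425000, 1.640000]
Iteration 3:
  c_3 = (1.425000 + 1.640000)/2 = 1.532500
  f(c_3) = f(1.532500) = -0.040600
  f(a) × f(c) ≥ 0, new interval: [1.532500, 1.640000]
Iteration 4:
  c_4 = (1.532500 + 1.640000)/2 = 1.586250
  f(c_4) = f(1.586250) = 0.047623
  f(a) × f(c) < 0, new interval: [1.532500, 1.586250]

After 4 iteration(s), the approximation is c_4 = 1.586250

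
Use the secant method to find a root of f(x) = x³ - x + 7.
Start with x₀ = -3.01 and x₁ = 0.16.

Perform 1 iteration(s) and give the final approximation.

f(x) = x³ - x + 7
x₀ = -3.01, x₁ = 0.16

Secant formula: x_{n+1} = x_n - f(x_n)(x_n - x_{n-1})/(f(x_n) - f(x_{n-1}))

Iteration 1:
  f(-3.010000) = -17.260901
  f(0.160000) = 6.844096
  x_2 = 0.160000 - 6.844096×(0.160000 - (-3.010000))/(6.844096 - (-17.260901))
       = -0.740053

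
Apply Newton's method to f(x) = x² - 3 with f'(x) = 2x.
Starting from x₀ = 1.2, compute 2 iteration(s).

f(x) = x² - 3
f'(x) = 2x
x₀ = 1.2

Newton-Raphson formula: x_{n+1} = x_n - f(x_n)/f'(x_n)

Iteration 1:
  f(1.200000) = -1.560000
  f'(1.200000) = 2.400000
  x_1 = 1.200000 - (-1.560000)/2.400000 = 1.850000
Iteration 2:
  f(1.850000) = 0.422500
  f'(1.850000) = 3.700000
  x_2 = 1.850000 - 0.422500/3.700000 = 1.735811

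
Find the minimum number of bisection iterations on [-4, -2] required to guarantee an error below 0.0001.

We need (b-a)/2^n ≤ 0.0001
(-2 - (-4))/2^n ≤ 0.0001
2/2^n ≤ 0.0001
2^n ≥ 20000
n ≥ log₂(20000) = 14.29
n ≥ 15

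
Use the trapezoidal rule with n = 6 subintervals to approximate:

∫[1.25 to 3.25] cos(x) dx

f(x) = cos(x)
a = 1.25, b = 3.25, n = 6
h = (b - a)/n = 0.333333

Trapezoidal rule: (h/2)[f(x₀) + 2f(x₁) + 2f(x₂) + ... + f(xₙ)]

x_0 = 1.2500, f(x_0) = 0.315322, coefficient = 1
x_1 = 1.5833, f(x_1) = -0.012537, coefficient = 2
x_2 = 1.9167, f(x_2) = -0.339016, coefficient = 2
x_3 = 2.2500, f(x_3) = -0.628174, coefficient = 2
x_4 = 2.5833, f(x_4) = -0.848178, coefficient = 2
x_5 = 2.9167, f(x_5) = -0.974811, coefficient = 2
x_6 = 3.2500, f(x_6) = -0.994130, coefficient = 1

I ≈ (0.333333/2) × -6.284237 = -1.047373
Exact value: -1.057180
Error: 0.009807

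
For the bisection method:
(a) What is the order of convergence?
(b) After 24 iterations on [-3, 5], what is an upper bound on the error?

(a) Bisection has linear (order 1) convergence; the error is halved each step.

(b) Error bound = (b-a)/2^n = (5 - (-3))/2^{24}
    = 8/2^{24}

(a) 1 (linear); (b) error ≤ 4.77e-07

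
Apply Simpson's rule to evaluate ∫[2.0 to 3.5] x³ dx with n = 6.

f(x) = x³
a = 2.0, b = 3.5, n = 6
h = (b - a)/n = 0.250000

Simpson's rule: (h/3)[f(x₀) + 4f(x₁) + 2f(x₂) + ... + f(xₙ)]

x_0 = 2.0000, f(x_0) = 8.000000, coefficient = 1
x_1 = 2.2500, f(x_1) = 11.390625, coefficient = 4
x_2 = 2.5000, f(x_2) = 15.625000, coefficient = 2
x_3 = 2.7500, f(x_3) = 20.796875, coefficient = 4
x_4 = 3.0000, f(x_4) = 27.000000, coefficient = 2
x_5 = 3.2500, f(x_5) = 34.328125, coefficient = 4
x_6 = 3.5000, f(x_6) = 42.875000, coefficient = 1

I ≈ (0.250000/3) × 402.187500 = 33.515625
Exact value: 33.515625
Error: 0.000000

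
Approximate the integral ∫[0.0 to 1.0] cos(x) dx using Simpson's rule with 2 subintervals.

f(x) = cos(x)
a = 0.0, b = 1.0, n = 2
h = (b - a)/n = 0.500000

Simpson's rule: (h/3)[f(x₀) + 4f(x₁) + 2f(x₂) + ... + f(xₙ)]

x_0 = 0.0000, f(x_0) = 1.000000, coefficient = 1
x_1 = 0.5000, f(x_1) = 0.877583, coefficient = 4
x_2 = 1.0000, f(x_2) = 0.540302, coefficient = 1

I ≈ (0.500000/3) × 5.050633 = 0.841772
Exact value: 0.841471
Error: 0.000301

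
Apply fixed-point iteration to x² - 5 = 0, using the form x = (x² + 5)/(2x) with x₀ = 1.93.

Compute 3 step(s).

Equation: x² - 5 = 0
Fixed-point form: x = (x² + 5)/(2x)
x₀ = 1.93

x_1 = g(1.930000) = 2.260337
x_2 = g(2.260337) = 2.236198
x_3 = g(2.236198) = 2.236068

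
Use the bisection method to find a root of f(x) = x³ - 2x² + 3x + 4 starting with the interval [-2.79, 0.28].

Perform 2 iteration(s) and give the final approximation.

f(x) = x³ - 2x² + 3x + 4
Initial interval: [-2.79, 0.28]

Iteration 1:
  c_1 = (-2.790000 + 0.280000)/2 = -1.255000
  f(c_1) = f(-1.255000) = -4.891706
  f(a) × f(c) ≥ 0, new interval: [-1.255000, 0.280000]
Iteration 2:
  c_2 = (-1.255000 + 0.280000)/2 = -0.487500
  f(c_2) = f(-0.487500) = 1.946330
  f(a) × f(c) < 0, new interval: [-1.255000, -0.487500]

After 2 iteration(s), the approximation is c_2 = -0.487500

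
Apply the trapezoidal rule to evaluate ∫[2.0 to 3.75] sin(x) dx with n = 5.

f(x) = sin(x)
a = 2.0, b = 3.75, n = 5
h = (b - a)/n = 0.350000

Trapezoidal rule: (h/2)[f(x₀) + 2f(x₁) + 2f(x₂) + ... + f(xₙ)]

x_0 = 2.0000, f(x_0) = 0.909297, coefficient = 1
x_1 = 2.3500, f(x_1) = 0.711473, coefficient = 2
x_2 = 2.7000, f(x_2) = 0.427380, coefficient = 2
x_3 = 3.0500, f(x_3) = 0.091465, coefficient = 2
x_4 = 3.4000, f(x_4) = -0.255541, coefficient = 2
x_5 = 3.7500, f(x_5) = -0.571561, coefficient = 1

I ≈ (0.350000/2) × 2.287290 = 0.400276
Exact value: 0.404413
Error: 0.004137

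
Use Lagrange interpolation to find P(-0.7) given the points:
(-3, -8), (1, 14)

Lagrange interpolation formula:
P(x) = Σ yᵢ × Lᵢ(x)
where Lᵢ(x) = Π_{j≠i} (x - xⱼ)/(xᵢ - xⱼ)

L_0(-0.7) = (-0.7 - 1)/(-3 - 1) = 0.425000
L_1(-0.7) = (-0.7 - (-3))/(1 - (-3)) = 0.575000

P(-0.7) = (-8)×L_0(-0.7) + 14×L_1(-0.7)
P(-0.7) = 4.650000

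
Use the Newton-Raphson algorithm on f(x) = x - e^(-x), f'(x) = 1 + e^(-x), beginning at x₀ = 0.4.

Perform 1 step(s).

f(x) = x - e^(-x)
f'(x) = 1 + e^(-x)
x₀ = 0.4

Newton-Raphson formula: x_{n+1} = x_n - f(x_n)/f'(x_n)

Iteration 1:
  f(0.400000) = -0.270320
  f'(0.400000) = 1.670320
  x_1 = 0.400000 - (-0.270320)/1.670320 = 0.561837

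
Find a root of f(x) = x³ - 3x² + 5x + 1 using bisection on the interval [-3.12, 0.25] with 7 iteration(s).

f(x) = x³ - 3x² + 5x + 1
Initial interval: [-3.12, 0.25]

Iteration 1:
  c_1 = (-3.120000 + 0.250000)/2 = -1.435000
  f(c_1) = f(-1.435000) = -15.307663
  f(a) × f(c) ≥ 0, new interval: [-1.435000, 0.250000]
Iteration 2:
  c_2 = (-1.435000 + 0.250000)/2 = -0.592500
  f(c_2) = f(-0.592500) = -3.223670
  f(a) × f(c) ≥ 0, new interval: [-0.592500, 0.250000]
Iteration 3:
  c_3 = (-0.592500 + 0.250000)/2 = -0.171250
  f(c_3) = f(-0.171250) = 0.050748
  f(a) × f(c) < 0, new interval: [-0.592500, -0.171250]
Iteration 4:
  c_4 = (-0.592500 + (-0.171250))/2 = -0.381875
  f(c_4) = f(-0.381875) = -1.402549
  f(a) × f(c) ≥ 0, new interval: [-0.381875, -0.171250]
Iteration 5:
  c_5 = (-0.381875 + (-0.171250))/2 = -0.276563
  f(c_5) = f(-0.276563) = -0.633426
  f(a) × f(c) ≥ 0, new interval: [-0.276563, -0.171250]
Iteration 6:
  c_6 = (-0.276563 + (-0.171250))/2 = -0.223906
  f(c_6) = f(-0.223906) = -0.281159
  f(a) × f(c) ≥ 0, new interval: [-0.223906, -0.171250]
Iteration 7:
  c_7 = (-0.223906 + (-0.171250))/2 = -0.197578
  f(c_7) = f(-0.197578) = -0.112715
  f(a) × f(c) ≥ 0, new interval: [-0.197578, -0.171250]

After 7 iteration(s), the approximation is c_7 = -0.197578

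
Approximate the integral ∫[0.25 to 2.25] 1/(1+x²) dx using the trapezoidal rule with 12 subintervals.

f(x) = 1/(1+x²)
a = 0.25, b = 2.25, n = 12
h = (b - a)/n = 0.166667

Trapezoidal rule: (h/2)[f(x₀) + 2f(x₁) + 2f(x₂) + ... + f(xₙ)]

x_0 = 0.2500, f(x_0) = 0.941176, coefficient = 1
x_1 = 0.4167, f(x_1) = 0.852071, coefficient = 2
x_2 = 0.5833, f(x_2) = 0.746114, coefficient = 2
x_3 = 0.7500, f(x_3) = 0.640000, coefficient = 2
x_4 = 0.9167, f(x_4) = 0.543396, coefficient = 2
x_5 = 1.0833, f(x_5) = 0.460064, coefficient = 2
x_6 = 1.2500, f(x_6) = 0.390244, coefficient = 2
x_7 = 1.4167, f(x_7) = 0.332564, coefficient = 2
x_8 = 1.5833, f(x_8) = 0.285149, coefficient = 2
x_9 = 1.7500, f(x_9) = 0.246154, coefficient = 2
x_10 = 1.9167, f(x_10) = 0.213967, coefficient = 2
x_11 = 2.0833, f(x_11) = 0.187256, coefficient = 2
x_12 = 2.2500, f(x_12) = 0.164948, coefficient = 1

I ≈ (0.166667/2) × 10.900082 = 0.908340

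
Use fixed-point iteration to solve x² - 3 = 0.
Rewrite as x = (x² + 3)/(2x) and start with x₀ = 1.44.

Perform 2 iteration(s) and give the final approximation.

Equation: x² - 3 = 0
Fixed-point form: x = (x² + 3)/(2x)
x₀ = 1.44

x_1 = g(1.440000) = 1.761667
x_2 = g(1.761667) = 1.732300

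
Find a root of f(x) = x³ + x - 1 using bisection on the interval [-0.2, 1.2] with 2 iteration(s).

f(x) = x³ + x - 1
Initial interval: [-0.2, 1.2]

Iteration 1:
  c_1 = (-0.200000 + 1.200000)/2 = 0.500000
  f(c_1) = f(0.500000) = -0.375000
  f(a) × f(c) ≥ 0, new interval: [0.500000, 1.200000]
Iteration 2:
  c_2 = (0.500000 + 1.200000)/2 = 0.850000
  f(c_2) = f(0.850000) = 0.464125
  f(a) × f(c) < 0, new interval: [0.500000, 0.850000]

After 2 iteration(s), the approximation is c_2 = 0.850000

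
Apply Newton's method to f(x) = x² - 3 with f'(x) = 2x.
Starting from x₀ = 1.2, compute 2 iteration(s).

f(x) = x² - 3
f'(x) = 2x
x₀ = 1.2

Newton-Raphson formula: x_{n+1} = x_n - f(x_n)/f'(x_n)

Iteration 1:
  f(1.200000) = -1.560000
  f'(1.200000) = 2.400000
  x_1 = 1.200000 - (-1.560000)/2.400000 = 1.850000
Iteration 2:
  f(1.850000) = 0.422500
  f'(1.850000) = 3.700000
  x_2 = 1.850000 - 0.422500/3.700000 = 1.735811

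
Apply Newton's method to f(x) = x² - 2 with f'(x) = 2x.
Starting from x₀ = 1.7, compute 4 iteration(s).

f(x) = x² - 2
f'(x) = 2x
x₀ = 1.7

Newton-Raphson formula: x_{n+1} = x_n - f(x_n)/f'(x_n)

Iteration 1:
  f(1.700000) = 0.890000
  f'(1.700000) = 3.400000
  x_1 = 1.700000 - 0.890000/3.400000 = 1.438235
Iteration 2:
  f(1.438235) = 0.068521
  f'(1.438235) = 2.876471
  x_2 = 1.438235 - 0.068521/2.876471 = 1.414414
Iteration 3:
  f(1.414414) = 0.000567
  f'(1.414414) = 2.828828
  x_3 = 1.414414 - 0.000567/2.828828 = 1.414214
Iteration 4:
  f(1.414214) = 0.000000
  f'(1.414214) = 2.828427
  x_4 = 1.414214 - 0.000000/2.828427 = 1.414214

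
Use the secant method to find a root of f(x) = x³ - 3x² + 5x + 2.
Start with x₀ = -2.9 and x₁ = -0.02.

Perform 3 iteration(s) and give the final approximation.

f(x) = x³ - 3x² + 5x + 2
x₀ = -2.9, x₁ = -0.02

Secant formula: x_{n+1} = x_n - f(x_n)(x_n - x_{n-1})/(f(x_n) - f(x_{n-1}))

Iteration 1:
  f(-2.900000) = -62.119000
  f(-0.020000) = 1.898792
  x_2 = -0.020000 - 1.898792×(-0.020000 - (-2.900000))/(1.898792 - (-62.119000))
       = -0.105422
Iteration 2:
  f(-0.020000) = 1.898792
  f(-0.105422) = 1.438378
  x_3 = -0.105422 - 1.438378×(-0.105422 - (-0.020000))/(1.438378 - 1.898792)
       = -0.372288
Iteration 3:
  f(-0.105422) = 1.438378
  f(-0.372288) = -0.328832
  x_4 = -0.372288 - (-0.328832)×(-0.372288 - (-0.105422))/(-0.328832 - 1.438378)
       = -0.322631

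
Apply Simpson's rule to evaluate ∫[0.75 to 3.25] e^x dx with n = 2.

f(x) = e^x
a = 0.75, b = 3.25, n = 2
h = (b - a)/n = 1.250000

Simpson's rule: (h/3)[f(x₀) + 4f(x₁) + 2f(x₂) + ... + f(xₙ)]

x_0 = 0.7500, f(x_0) = 2.117000, coefficient = 1
x_1 = 2.0000, f(x_1) = 7.389056, coefficient = 4
x_2 = 3.2500, f(x_2) = 25.790340, coefficient = 1

I ≈ (1.250000/3) × 57.463564 = 23.943152
Exact value: 23.673340
Error: 0.269812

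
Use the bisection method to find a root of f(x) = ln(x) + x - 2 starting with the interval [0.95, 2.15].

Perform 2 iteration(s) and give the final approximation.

f(x) = ln(x) + x - 2
Initial interval: [0.95, 2.15]

Iteration 1:
  c_1 = (0.950000 + 2.150000)/2 = 1.550000
  f(c_1) = f(1.550000) = -0.011745
  f(a) × f(c) ≥ 0, new interval: [1.550000, 2.150000]
Iteration 2:
  c_2 = (1.550000 + 2.150000)/2 = 1.850000
  f(c_2) = f(1.850000) = 0.465186
  f(a) × f(c) < 0, new interval: [1.550000, 1.850000]

After 2 iteration(s), the approximation is c_2 = 1.850000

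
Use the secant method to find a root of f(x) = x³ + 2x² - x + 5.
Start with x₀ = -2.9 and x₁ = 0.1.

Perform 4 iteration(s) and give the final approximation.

f(x) = x³ + 2x² - x + 5
x₀ = -2.9, x₁ = 0.1

Secant formula: x_{n+1} = x_n - f(x_n)(x_n - x_{n-1})/(f(x_n) - f(x_{n-1}))

Iteration 1:
  f(-2.900000) = 0.331000
  f(0.100000) = 4.921000
  x_2 = 0.100000 - 4.921000×(0.100000 - (-2.900000))/(4.921000 - 0.331000)
       = -3.116340
Iteration 2:
  f(0.100000) = 4.921000
  f(-3.116340) = -2.725078
  x_3 = -3.116340 - (-2.725078)×(-3.116340 - 0.100000)/(-2.725078 - 4.921000)
       = -1.970030
Iteration 3:
  f(-3.116340) = -2.725078
  f(-1.970030) = 7.086345
  x_4 = -1.970030 - 7.086345×(-1.970030 - (-3.116340))/(7.086345 - (-2.725078))
       = -2.797958
Iteration 4:
  f(-1.970030) = 7.086345
  f(-2.797958) = 1.551094
  x_5 = -2.797958 - 1.551094×(-2.797958 - (-1.970030))/(1.551094 - 7.086345)
       = -3.029960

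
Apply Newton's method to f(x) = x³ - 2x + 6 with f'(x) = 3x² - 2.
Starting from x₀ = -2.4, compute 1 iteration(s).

f(x) = x³ - 2x + 6
f'(x) = 3x² - 2
x₀ = -2.4

Newton-Raphson formula: x_{n+1} = x_n - f(x_n)/f'(x_n)

Iteration 1:
  f(-2.400000) = -3.024000
  f'(-2.400000) = 15.280000
  x_1 = -2.400000 - (-3.024000)/15.280000 = -2.202094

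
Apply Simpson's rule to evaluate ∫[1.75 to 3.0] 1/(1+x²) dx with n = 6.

f(x) = 1/(1+x²)
a = 1.75, b = 3.0, n = 6
h = (b - a)/n = 0.208333

Simpson's rule: (h/3)[f(x₀) + 4f(x₁) + 2f(x₂) + ... + f(xₙ)]

x_0 = 1.7500, f(x_0) = 0.246154, coefficient = 1
x_1 = 1.9583, f(x_1) = 0.206822, coefficient = 4
x_2 = 2.1667, f(x_2) = 0.175610, coefficient = 2
x_3 = 2.3750, f(x_3) = 0.150588, coefficient = 4
x_4 = 2.5833, f(x_4) = 0.130317, coefficient = 2
x_5 = 2.7917, f(x_5) = 0.113722, coefficient = 4
x_6 = 3.0000, f(x_6) = 0.100000, coefficient = 1

I ≈ (0.208333/3) × 2.842535 = 0.197398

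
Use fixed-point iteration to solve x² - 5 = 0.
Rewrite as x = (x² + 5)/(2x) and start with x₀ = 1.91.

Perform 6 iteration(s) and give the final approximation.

Equation: x² - 5 = 0
Fixed-point form: x = (x² + 5)/(2x)
x₀ = 1.91

x_1 = g(1.910000) = 2.263901
x_2 = g(2.263901) = 2.236239
x_3 = g(2.236239) = 2.236068
x_4 = g(2.236068) = 2.236068
x_5 = g(2.236068) = 2.236068
x_6 = g(2.236068) = 2.236068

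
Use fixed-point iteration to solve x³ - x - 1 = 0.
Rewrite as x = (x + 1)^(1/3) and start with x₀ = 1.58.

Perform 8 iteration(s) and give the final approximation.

Equation: x³ - x - 1 = 0
Fixed-point form: x = (x + 1)^(1/3)
x₀ = 1.58

x_1 = g(1.580000) = 1.371534
x_2 = g(1.371534) = 1.333551
x_3 = g(1.333551) = 1.326394
x_4 = g(1.326394) = 1.325036
x_5 = g(1.325036) = 1.324778
x_6 = g(1.324778) = 1.324729
x_7 = g(1.324729) = 1.324720
x_8 = g(1.324720) = 1.324718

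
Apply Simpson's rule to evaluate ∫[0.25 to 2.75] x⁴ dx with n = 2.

f(x) = x⁴
a = 0.25, b = 2.75, n = 2
h = (b - a)/n = 1.250000

Simpson's rule: (h/3)[f(x₀) + 4f(x₁) + 2f(x₂) + ... + f(xₙ)]

x_0 = 0.2500, f(x_0) = 0.003906, coefficient = 1
x_1 = 1.5000, f(x_1) = 5.062500, coefficient = 4
x_2 = 2.7500, f(x_2) = 57.191406, coefficient = 1

I ≈ (1.250000/3) × 77.445312 = 32.268880
Exact value: 31.455078
Error: 0.813802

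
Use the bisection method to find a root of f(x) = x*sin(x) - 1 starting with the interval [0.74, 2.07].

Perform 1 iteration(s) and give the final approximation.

f(x) = x*sin(x) - 1
Initial interval: [0.74, 2.07]

Iteration 1:
  c_1 = (0.740000 + 2.070000)/2 = 1.405000
  f(c_1) = f(1.405000) = 0.385734
  f(a) × f(c) < 0, new interval: [0.740000, 1.405000]

After 1 iteration(s), the approximation is c_1 = 1.405000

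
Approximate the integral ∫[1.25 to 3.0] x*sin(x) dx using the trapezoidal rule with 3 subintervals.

f(x) = x*sin(x)
a = 1.25, b = 3.0, n = 3
h = (b - a)/n = 0.583333

Trapezoidal rule: (h/2)[f(x₀) + 2f(x₁) + 2f(x₂) + ... + f(xₙ)]

x_0 = 1.2500, f(x_0) = 1.186231, coefficient = 1
x_1 = 1.8333, f(x_1) = 1.770514, coefficient = 2
x_2 = 2.4167, f(x_2) = 1.602443, coefficient = 2
x_3 = 3.0000, f(x_3) = 0.423360, coefficient = 1

I ≈ (0.583333/2) × 8.355505 = 2.437022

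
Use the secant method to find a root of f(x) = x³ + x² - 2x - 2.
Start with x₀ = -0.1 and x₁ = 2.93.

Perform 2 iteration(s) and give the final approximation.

f(x) = x³ + x² - 2x - 2
x₀ = -0.1, x₁ = 2.93

Secant formula: x_{n+1} = x_n - f(x_n)(x_n - x_{n-1})/(f(x_n) - f(x_{n-1}))

Iteration 1:
  f(-0.100000) = -1.791000
  f(2.930000) = 25.878657
  x_2 = 2.930000 - 25.878657×(2.930000 - (-0.100000))/(25.878657 - (-1.791000))
       = 0.096126
Iteration 2:
  f(2.930000) = 25.878657
  f(0.096126) = -2.182123
  x_3 = 0.096126 - (-2.182123)×(0.096126 - 2.930000)/(-2.182123 - 25.878657)
       = 0.316500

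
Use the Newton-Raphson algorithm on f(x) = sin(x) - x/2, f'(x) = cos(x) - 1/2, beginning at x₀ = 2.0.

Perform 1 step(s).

f(x) = sin(x) - x/2
f'(x) = cos(x) - 1/2
x₀ = 2.0

Newton-Raphson formula: x_{n+1} = x_n - f(x_n)/f'(x_n)

Iteration 1:
  f(2.000000) = -0.090703
  f'(2.000000) = -0.916147
  x_1 = 2.000000 - (-0.090703)/(-0.916147) = 1.900996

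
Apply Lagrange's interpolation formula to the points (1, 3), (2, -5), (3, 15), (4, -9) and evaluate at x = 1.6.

Lagrange interpolation formula:
P(x) = Σ yᵢ × Lᵢ(x)
where Lᵢ(x) = Π_{j≠i} (x - xⱼ)/(xᵢ - xⱼ)

L_0(1.6) = (1.6 - 2)/(1 - 2) × (1.6 - 3)/(1 - 3) × (1.6 - 4)/(1 - 4) = 0.224000
L_1(1.6) = (1.6 - 1)/(2 - 1) × (1.6 - 3)/(2 - 3) × (1.6 - 4)/(2 - 4) = 1.008000
L_2(1.6) = (1.6 - 1)/(3 - 1) × (1.6 - 2)/(3 - 2) × (1.6 - 4)/(3 - 4) = -0.288000
L_3(1.6) = (1.6 - 1)/(4 - 1) × (1.6 - 2)/(4 - 2) × (1.6 - 3)/(4 - 3) = 0.056000

P(1.6) = 3×L_0(1.6) + (-5)×L_1(1.6) + 15×L_2(1.6) + (-9)×L_3(1.6)
P(1.6) = -9.192000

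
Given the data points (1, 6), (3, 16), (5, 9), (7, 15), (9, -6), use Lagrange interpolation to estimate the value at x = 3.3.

Lagrange interpolation formula:
P(x) = Σ yᵢ × Lᵢ(x)
where Lᵢ(x) = Π_{j≠i} (x - xⱼ)/(xᵢ - xⱼ)

L_0(3.3) = (3.3 - 3)/(1 - 3) × (3.3 - 5)/(1 - 5) × (3.3 - 7)/(1 - 7) × (3.3 - 9)/(1 - 9) = -0.028010
L_1(3.3) = (3.3 - 1)/(3 - 1) × (3.3 - 5)/(3 - 5) × (3.3 - 7)/(3 - 7) × (3.3 - 9)/(3 - 9) = 0.858978
L_2(3.3) = (3.3 - 1)/(5 - 1) × (3.3 - 3)/(5 - 3) × (3.3 - 7)/(5 - 7) × (3.3 - 9)/(5 - 9) = 0.227377
L_3(3.3) = (3.3 - 1)/(7 - 1) × (3.3 - 3)/(7 - 3) × (3.3 - 5)/(7 - 5) × (3.3 - 9)/(7 - 9) = -0.069647
L_4(3.3) = (3.3 - 1)/(9 - 1) × (3.3 - 3)/(9 - 3) × (3.3 - 5)/(9 - 5) × (3.3 - 7)/(9 - 7) = 0.011302

P(3.3) = 6×L_0(3.3) + 16×L_1(3.3) + 9×L_2(3.3) + 15×L_3(3.3) + (-6)×L_4(3.3)
P(3.3) = 14.509461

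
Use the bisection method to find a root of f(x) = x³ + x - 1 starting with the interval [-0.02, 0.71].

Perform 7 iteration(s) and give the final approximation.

f(x) = x³ + x - 1
Initial interval: [-0.02, 0.71]

Iteration 1:
  c_1 = (-0.020000 + 0.710000)/2 = 0.345000
  f(c_1) = f(0.345000) = -0.613936
  f(a) × f(c) ≥ 0, new interval: [0.345000, 0.710000]
Iteration 2:
  c_2 = (0.345000 + 0.710000)/2 = 0.527500
  f(c_2) = f(0.527500) = -0.325720
  f(a) × f(c) ≥ 0, new interval: [0.527500, 0.710000]
Iteration 3:
  c_3 = (0.527500 + 0.710000)/2 = 0.618750
  f(c_3) = f(0.618750) = -0.144361
  f(a) × f(c) ≥ 0, new interval: [0.618750, 0.710000]
Iteration 4:
  c_4 = (0.618750 + 0.710000)/2 = 0.664375
  f(c_4) = f(0.664375) = -0.042374
  f(a) × f(c) ≥ 0, new interval: [0.664375, 0.710000]
Iteration 5:
  c_5 = (0.664375 + 0.710000)/2 = 0.687187
  f(c_5) = f(0.687187) = 0.011696
  f(a) × f(c) < 0, new interval: [0.664375, 0.687187]
Iteration 6:
  c_6 = (0.664375 + 0.687187)/2 = 0.675781
  f(c_6) = f(0.675781) = -0.015603
  f(a) × f(c) ≥ 0, new interval: [0.675781, 0.687187]
Iteration 7:
  c_7 = (0.675781 + 0.687187)/2 = 0.681484
  f(c_7) = f(0.681484) = -0.002020
  f(a) × f(c) ≥ 0, new interval: [0.681484, 0.687187]

After 7 iteration(s), the approximation is c_7 = 0.681484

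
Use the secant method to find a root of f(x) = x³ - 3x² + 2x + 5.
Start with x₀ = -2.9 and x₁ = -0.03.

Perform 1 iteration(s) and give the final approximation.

f(x) = x³ - 3x² + 2x + 5
x₀ = -2.9, x₁ = -0.03

Secant formula: x_{n+1} = x_n - f(x_n)(x_n - x_{n-1})/(f(x_n) - f(x_{n-1}))

Iteration 1:
  f(-2.900000) = -50.419000
  f(-0.030000) = 4.937273
  x_2 = -0.030000 - 4.937273×(-0.030000 - (-2.900000))/(4.937273 - (-50.419000))
       = -0.285978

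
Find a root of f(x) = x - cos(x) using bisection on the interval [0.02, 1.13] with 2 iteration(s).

f(x) = x - cos(x)
Initial interval: [0.02, 1.13]

Iteration 1:
  c_1 = (0.020000 + 1.130000)/2 = 0.575000
  f(c_1) = f(0.575000) = -0.264192
  f(a) × f(c) ≥ 0, new interval: [0.575000, 1.130000]
Iteration 2:
  c_2 = (0.575000 + 1.130000)/2 = 0.852500
  f(c_2) = f(0.852500) = 0.194397
  f(a) × f(c) < 0, new interval: [0.575000, 0.852500]

After 2 iteration(s), the approximation is c_2 = 0.852500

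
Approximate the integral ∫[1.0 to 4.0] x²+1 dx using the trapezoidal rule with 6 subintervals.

f(x) = x²+1
a = 1.0, b = 4.0, n = 6
h = (b - a)/n = 0.500000

Trapezoidal rule: (h/2)[f(x₀) + 2f(x₁) + 2f(x₂) + ... + f(xₙ)]

x_0 = 1.0000, f(x_0) = 2.000000, coefficient = 1
x_1 = 1.5000, f(x_1) = 3.250000, coefficient = 2
x_2 = 2.0000, f(x_2) = 5.000000, coefficient = 2
x_3 = 2.5000, f(x_3) = 7.250000, coefficient = 2
x_4 = 3.0000, f(x_4) = 10.000000, coefficient = 2
x_5 = 3.5000, f(x_5) = 13.250000, coefficient = 2
x_6 = 4.0000, f(x_6) = 17.000000, coefficient = 1

I ≈ (0.500000/2) × 96.500000 = 24.125000
Exact value: 24.000000
Error: 0.125000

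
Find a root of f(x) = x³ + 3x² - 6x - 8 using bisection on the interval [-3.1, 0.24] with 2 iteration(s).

f(x) = x³ + 3x² - 6x - 8
Initial interval: [-3.1, 0.24]

Iteration 1:
  c_1 = (-3.100000 + 0.240000)/2 = -1.430000
  f(c_1) = f(-1.430000) = 3.790493
  f(a) × f(c) ≥ 0, new interval: [-1.430000, 0.240000]
Iteration 2:
  c_2 = (-1.430000 + 0.240000)/2 = -0.595000
  f(c_2) = f(-0.595000) = -3.578570
  f(a) × f(c) < 0, new interval: [-1.430000, -0.595000]

After 2 iteration(s), the approximation is c_2 = -0.595000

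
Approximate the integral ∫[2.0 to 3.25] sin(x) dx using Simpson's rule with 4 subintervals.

f(x) = sin(x)
a = 2.0, b = 3.25, n = 4
h = (b - a)/n = 0.312500

Simpson's rule: (h/3)[f(x₀) + 4f(x₁) + 2f(x₂) + ... + f(xₙ)]

x_0 = 2.0000, f(x_0) = 0.909297, coefficient = 1
x_1 = 2.3125, f(x_1) = 0.737319, coefficient = 4
x_2 = 2.6250, f(x_2) = 0.493920, coefficient = 2
x_3 = 2.9375, f(x_3) = 0.202679, coefficient = 4
x_4 = 3.2500, f(x_4) = -0.108195, coefficient = 1

I ≈ (0.312500/3) × 5.548933 = 0.578014
Exact value: 0.577983
Error: 0.000031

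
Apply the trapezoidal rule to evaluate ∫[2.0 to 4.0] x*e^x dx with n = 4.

f(x) = x*e^x
a = 2.0, b = 4.0, n = 4
h = (b - a)/n = 0.500000

Trapezoidal rule: (h/2)[f(x₀) + 2f(x₁) + 2f(x₂) + ... + f(xₙ)]

x_0 = 2.0000, f(x_0) = 14.778112, coefficient = 1
x_1 = 2.5000, f(x_1) = 30.456235, coefficient = 2
x_2 = 3.0000, f(x_2) = 60.256611, coefficient = 2
x_3 = 3.5000, f(x_3) = 115.904082, coefficient = 2
x_4 = 4.0000, f(x_4) = 218.392600, coefficient = 1

I ≈ (0.500000/2) × 646.404567 = 161.601142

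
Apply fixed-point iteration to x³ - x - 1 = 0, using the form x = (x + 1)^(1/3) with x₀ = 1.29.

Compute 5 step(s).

Equation: x³ - x - 1 = 0
Fixed-point form: x = (x + 1)^(1/3)
x₀ = 1.29

x_1 = g(1.290000) = 1.318090
x_2 = g(1.318090) = 1.323458
x_3 = g(1.323458) = 1.324479
x_4 = g(1.324479) = 1.324672
x_5 = g(1.324672) = 1.324709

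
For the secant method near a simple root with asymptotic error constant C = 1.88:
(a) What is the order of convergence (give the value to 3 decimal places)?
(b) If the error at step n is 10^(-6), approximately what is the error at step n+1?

(a) Secant method has superlinear convergence with order φ = (1+√5)/2 ≈ 1.618.
    This means |e_{n+1}| ≈ C|e_n|^1.618.

(b) With |e_n| = 10^(-6) and C = 1.88:
    |e_{n+1}| ≈ 1.88 × (10^(-6))^1.618 = 1.88 × 10^(-9.71)

(a) ≈ 1.618 (golden ratio); (b) |e_{n+1}| ≈ 3.681e-10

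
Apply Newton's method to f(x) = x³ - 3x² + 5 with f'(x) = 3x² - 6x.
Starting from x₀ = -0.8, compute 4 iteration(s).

f(x) = x³ - 3x² + 5
f'(x) = 3x² - 6x
x₀ = -0.8

Newton-Raphson formula: x_{n+1} = x_n - f(x_n)/f'(x_n)

Iteration 1:
  f(-0.800000) = 2.568000
  f'(-0.800000) = 6.720000
  x_1 = -0.800000 - 2.568000/6.720000 = -1.182143
Iteration 2:
  f(-1.182143) = -0.844385
  f'(-1.182143) = 11.285242
  x_2 = -1.182143 - (-0.844385)/11.285242 = -1.107321
Iteration 3:
  f(-1.107321) = -0.036230
  f'(-1.107321) = 10.322403
  x_3 = -1.107321 - (-0.036230)/10.322403 = -1.103811
Iteration 4:
  f(-1.103811) = -0.000078
  f'(-1.103811) = 10.278062
  x_4 = -1.103811 - (-0.000078)/10.278062 = -1.103803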